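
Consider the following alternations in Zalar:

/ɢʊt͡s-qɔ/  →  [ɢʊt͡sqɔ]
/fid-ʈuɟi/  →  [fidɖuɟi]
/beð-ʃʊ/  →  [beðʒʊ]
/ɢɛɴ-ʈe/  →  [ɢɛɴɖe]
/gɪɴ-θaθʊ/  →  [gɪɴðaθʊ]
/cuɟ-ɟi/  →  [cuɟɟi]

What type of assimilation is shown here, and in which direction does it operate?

progressive voicing assimilation

Underlying /ʈ/ is realised as [ɖ] next to /d/; /d/ itself does not change.
The change voiceless → voiced matches the voicing of the preceding /d/, identifying this as voicing assimilation.
Place and manner are unchanged, so the assimilation is partial, not total.
The other alternating forms pattern the same way: /ʃ/ → [ʒ] after /ð/ (voiceless → voiced, matching voiced); /ʈ/ → [ɖ] after /ɴ/ (voiceless → voiced, matching voiced); /θ/ → [ð] after /ɴ/ (voiceless → voiced, matching voiced) — only voicing changes, and always toward the preceding segment.
No alternation appears in [ɢʊt͡sqɔ], [cuɟɟi]: there the adjacent consonants already agree in voicing (/q/ and /t͡s/ are both voiceless; /ɟ/ and /ɟ/ are both voiced), so these forms are consistent with the same rule.
Since the segment that changes follows the conditioning segment, the assimilation is progressive.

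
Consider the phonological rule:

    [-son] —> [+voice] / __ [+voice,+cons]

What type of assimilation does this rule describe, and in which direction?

regressive voicing assimilation

The structural change is [+voice], and the conditioning segment [+voice,+cons] (a voiced consonant) is itself voiced, so the target comes to share the voicing of its neighbour — voicing assimilation.
Since the environment is written after the underscore, the trigger follows the target; the direction is regressive.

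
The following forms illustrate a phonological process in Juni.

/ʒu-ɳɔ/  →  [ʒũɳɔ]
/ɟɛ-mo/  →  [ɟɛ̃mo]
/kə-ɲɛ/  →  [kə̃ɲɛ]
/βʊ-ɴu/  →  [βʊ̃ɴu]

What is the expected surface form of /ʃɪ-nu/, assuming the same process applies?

The data show regressive nasality assimilation (vowel nasalisation): /u/ → [ũ] before /ɳ/; /ɛ/ → [ɛ̃] before /m/; /ə/ → [ə̃] before /ɲ/; /ʊ/ → [ʊ̃] before /ɴ/ — a vowel is nasalised by an immediately following nasal consonant.
/ɪ/ sits next to the nasal /n/ and is therefore nasalised to [ɪ̃].

[ʃɪ̃nu]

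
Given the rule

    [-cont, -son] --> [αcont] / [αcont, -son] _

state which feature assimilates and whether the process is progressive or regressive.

The shared variable α links the value of [cont] on the target to that of the neighbouring obstruent. [cont] distinguishes stops from fricatives — a manner-of-articulation feature — so this is manner assimilation.
Since the environment is written before the underscore, the trigger precedes the target; the direction is progressive.

progressive manner assimilation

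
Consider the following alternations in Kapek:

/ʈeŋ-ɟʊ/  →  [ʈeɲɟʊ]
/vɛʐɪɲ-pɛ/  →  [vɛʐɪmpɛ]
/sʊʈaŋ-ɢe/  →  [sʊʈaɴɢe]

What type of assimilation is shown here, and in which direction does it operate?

regressive place assimilation

Underlying /ŋ/ is realised as [ɲ] next to /ɟ/; /ɟ/ itself does not change.
The change velar → palatal matches the place of the following /ɟ/, identifying this as place assimilation.
Manner and voice are unchanged, so the assimilation is partial, not total.
Checking the remaining alternations: /ɲ/ → [m] before /p/ (palatal → bilabial, matching bilabial); /ŋ/ → [ɴ] before /ɢ/ (velar → uvular, matching uvular) — only place changes, and always toward the following segment.
The trigger is the following segment, so the direction is regressive (anticipatory).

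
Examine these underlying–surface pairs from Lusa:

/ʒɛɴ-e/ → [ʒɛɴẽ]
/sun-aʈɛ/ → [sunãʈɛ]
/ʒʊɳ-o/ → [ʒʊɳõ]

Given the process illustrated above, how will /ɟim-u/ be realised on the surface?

The data show progressive nasality assimilation (vowel nasalisation): /e/ → [ẽ] after /ɴ/; /a/ → [ã] after /n/; /o/ → [õ] after /ɳ/ — a vowel is nasalised by an immediately preceding nasal consonant.
/u/ sits next to the nasal /m/ and is therefore nasalised to [ũ].

[ɟimũ]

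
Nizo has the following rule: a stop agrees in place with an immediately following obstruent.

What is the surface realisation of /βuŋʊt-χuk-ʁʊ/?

[βuŋʊqχuqʁʊ]

The rule targets /t/ (voiceless alveolar stop), which sits before the trigger /χ/ (uvular).
Changing only its place to uvular gives [q] — the voiceless uvular stop.
The same rule applies at the second boundary: /k/ → [q] next to /ʁ/.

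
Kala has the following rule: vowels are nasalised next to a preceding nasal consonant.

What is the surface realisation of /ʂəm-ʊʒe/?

[ʂəmʊ̃ʒe]

The vowel /ʊ/ is adjacent to the preceding nasal /m/, so it acquires [+nasal] and surfaces as [ʊ̃].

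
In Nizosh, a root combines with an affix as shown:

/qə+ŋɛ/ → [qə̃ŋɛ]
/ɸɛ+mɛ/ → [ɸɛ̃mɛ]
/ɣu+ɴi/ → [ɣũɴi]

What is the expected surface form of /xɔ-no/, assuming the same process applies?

[xɔ̃no]

The data show regressive nasality assimilation (vowel nasalisation): /ə/ → [ə̃] before /ŋ/; /ɛ/ → [ɛ̃] before /m/; /u/ → [ũ] before /ɴ/ — a vowel is nasalised by an immediately following nasal consonant.
/ɔ/ sits next to the nasal /n/ and is therefore nasalised to [ɔ̃].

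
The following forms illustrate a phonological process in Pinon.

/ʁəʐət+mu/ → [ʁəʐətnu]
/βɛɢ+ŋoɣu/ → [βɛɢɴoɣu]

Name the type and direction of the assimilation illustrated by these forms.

Comparing underlying and surface forms, /m/ → [n] is the alternation; the neighbouring /t/ is constant.
The change bilabial → alveolar matches the place of the preceding /t/, identifying this as place assimilation.
Manner and voice are unchanged, so the assimilation is partial, not total.
The other alternating form patterns the same way: /ŋ/ → [ɴ] after /ɢ/ (velar → uvular, matching uvular) — only place changes, and always toward the preceding segment.
Since the segment that changes follows the conditioning segment, the assimilation is progressive.

progressive place assimilation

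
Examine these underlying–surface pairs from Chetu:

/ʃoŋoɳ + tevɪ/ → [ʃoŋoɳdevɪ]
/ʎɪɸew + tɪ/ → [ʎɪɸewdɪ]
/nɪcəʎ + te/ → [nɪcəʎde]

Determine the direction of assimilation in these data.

progressive

Comparing underlying and surface forms, /t/ → [d] is the alternation; the neighbouring /ɳ/ is constant.
The change voiceless → voiced matches the voicing of the preceding /ɳ/, identifying this as voicing assimilation.
The other alternating forms pattern the same way: /t/ → [d] after /w/ (voiceless → voiced, matching voiced); /t/ → [d] after /ʎ/ (voiceless → voiced, matching voiced) — only voicing changes, and always toward the preceding segment.
The trigger is the preceding segment, so the direction is progressive (perseverative).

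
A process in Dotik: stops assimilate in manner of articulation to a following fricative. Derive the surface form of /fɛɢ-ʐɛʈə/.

[fɛʁʐɛʈə]

/ɢ/ is a voiced uvular stop. The following trigger /ʐ/ is a fricative, so /ɢ/ must become a fricative as well.
A voiced uvular fricative is [ʁ], so the surface segment is [ʁ].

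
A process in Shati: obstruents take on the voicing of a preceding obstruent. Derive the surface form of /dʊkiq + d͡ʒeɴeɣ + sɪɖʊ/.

[dʊkiqt͡ʃeɴeɣzɪɖʊ]

/d͡ʒ/ is a voiced postalveolar affricate. The preceding trigger /q/ is voiceless, so /d͡ʒ/ must become voiceless as well.
The voiceless postalveolar affricate is [t͡ʃ], so /d͡ʒ/ → [t͡ʃ].
At the second juncture, /s/ likewise becomes [z] adjacent to /ɣ/.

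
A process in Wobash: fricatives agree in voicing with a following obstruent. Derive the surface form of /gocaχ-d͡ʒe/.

[gocaʁd͡ʒe]

/χ/ is a voiceless uvular fricative. The following trigger /d͡ʒ/ is voiced, so /χ/ must become voiced as well.
The voiced uvular fricative is [ʁ], so /χ/ → [ʁ].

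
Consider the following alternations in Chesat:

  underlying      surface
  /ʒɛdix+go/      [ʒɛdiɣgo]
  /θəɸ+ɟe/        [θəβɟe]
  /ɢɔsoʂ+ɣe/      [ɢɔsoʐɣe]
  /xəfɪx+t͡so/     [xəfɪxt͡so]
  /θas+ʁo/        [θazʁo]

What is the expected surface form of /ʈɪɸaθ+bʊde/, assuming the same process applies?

[ʈɪɸaðbʊde]

The data show regressive voicing assimilation: /x/ → [ɣ] before /g/; /ɸ/ → [β] before /ɟ/; /ʂ/ → [ʐ] before /ɣ/; /s/ → [z] before /ʁ/. In each pair only voicing changes, matching the following consonant, while place and manner stay constant.
No alternation appears in [xəfɪxt͡so]: there the adjacent consonants already agree in voicing (/x/ and /t͡s/ are both voiceless), so this form is consistent with the same rule.
/θ/ is a voiceless dental fricative. The following trigger /b/ is voiced, so /θ/ must become voiced as well.
Changing only its voicing to voiced gives [ð] — the voiced dental fricative.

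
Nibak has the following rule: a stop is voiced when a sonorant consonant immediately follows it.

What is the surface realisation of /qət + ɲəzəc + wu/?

The rule targets /t/ (voiceless alveolar stop), which sits before the trigger /ɲ/ (voiced).
The voiced alveolar stop is [d], so /t/ → [d].
The same rule applies at the second boundary: /c/ → [ɟ] next to /w/.

[qədɲəzəɟwu]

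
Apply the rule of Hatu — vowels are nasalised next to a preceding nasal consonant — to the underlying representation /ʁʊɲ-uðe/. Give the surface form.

[ʁʊɲũðe]

/u/ sits next to the nasal /ɲ/ and is therefore nasalised to [ũ].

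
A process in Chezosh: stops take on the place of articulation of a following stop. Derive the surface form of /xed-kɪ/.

[xegkɪ]

/d/ is a voiced alveolar stop. The following trigger /k/ is velar, so /d/ must become velar as well.
Changing only its place to velar gives [g] — the voiced velar stop.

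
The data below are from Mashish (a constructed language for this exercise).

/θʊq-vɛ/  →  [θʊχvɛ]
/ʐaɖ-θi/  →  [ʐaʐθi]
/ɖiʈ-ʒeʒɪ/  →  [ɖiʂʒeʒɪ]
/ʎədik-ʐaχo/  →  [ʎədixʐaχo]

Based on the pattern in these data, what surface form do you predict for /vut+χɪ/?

The data show regressive manner assimilation: /q/ → [χ] before /v/; /ɖ/ → [ʐ] before /θ/; /ʈ/ → [ʂ] before /ʒ/; /k/ → [x] before /ʐ/. In each pair only manner changes, matching the following consonant, while place and voice stay constant.
The rule targets /t/ (voiceless alveolar stop), which sits before the trigger /χ/ (fricative).
Changing only its manner to fricative gives [s] — the voiceless alveolar fricative.

[vusχɪ]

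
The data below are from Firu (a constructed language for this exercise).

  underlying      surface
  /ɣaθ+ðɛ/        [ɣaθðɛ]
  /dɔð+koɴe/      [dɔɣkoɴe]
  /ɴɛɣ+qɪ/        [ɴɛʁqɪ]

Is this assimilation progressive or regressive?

regressive

Underlying /ð/ is realised as [ɣ] next to /k/; /k/ itself does not change.
/ð/ is dental while /k/ is velar; the output [ɣ] is velar, matching the trigger — so the feature that spreads is place.
The other alternating form patterns the same way: /ɣ/ → [ʁ] before /q/ (velar → uvular, matching uvular) — only place changes, and always toward the following segment.
No alternation appears in [ɣaθðɛ]: there the adjacent consonants already agree in place (/θ/ and /ð/ are both dental), so this form is consistent with the same rule.
The trigger is the following segment, so the direction is regressive (anticipatory).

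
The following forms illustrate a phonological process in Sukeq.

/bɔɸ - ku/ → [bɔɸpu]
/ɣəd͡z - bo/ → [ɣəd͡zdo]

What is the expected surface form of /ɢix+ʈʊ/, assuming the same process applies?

The data show progressive place assimilation: /k/ → [p] after /ɸ/; /b/ → [d] after /d͡z/. In each pair only place changes, matching the preceding consonant, while manner and voice stay constant.
/ʈ/ is a voiceless retroflex stop. The preceding trigger /x/ is velar, so /ʈ/ must become velar as well.
The voiceless velar stop is [k], so /ʈ/ → [k].

[ɢixkʊ]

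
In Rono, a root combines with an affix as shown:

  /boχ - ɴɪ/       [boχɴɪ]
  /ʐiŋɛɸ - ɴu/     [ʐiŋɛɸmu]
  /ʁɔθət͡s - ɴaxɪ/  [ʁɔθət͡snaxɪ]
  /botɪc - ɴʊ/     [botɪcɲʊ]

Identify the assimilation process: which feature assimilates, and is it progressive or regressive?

The segment that alternates is /ɴ/, which surfaces as [m] when adjacent to /ɸ/.
/ɴ/ is uvular while /ɸ/ is bilabial; the output [m] is bilabial, matching the trigger — so the feature that spreads is place.
Manner and voice are unchanged, so the assimilation is partial, not total.
The same holds elsewhere in the data: /ɴ/ → [n] after /t͡s/ (uvular → alveolar, matching alveolar); /ɴ/ → [ɲ] after /c/ (uvular → palatal, matching palatal) — only place changes, and always toward the preceding segment.
No alternation appears in [boχɴɪ]: there the adjacent consonants already agree in place (/ɴ/ and /χ/ are both uvular), so this form is consistent with the same rule.
The trigger is the preceding segment, so the direction is progressive (perseverative).

progressive place assimilation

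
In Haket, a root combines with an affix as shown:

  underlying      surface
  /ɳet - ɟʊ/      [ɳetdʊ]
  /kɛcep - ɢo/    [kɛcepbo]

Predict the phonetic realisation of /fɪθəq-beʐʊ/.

The data show progressive place assimilation: /ɟ/ → [d] after /t/; /ɢ/ → [b] after /p/. In each pair only place changes, matching the preceding consonant, while manner and voice stay constant.
The rule targets /b/ (voiced bilabial stop), which sits after the trigger /q/ (uvular).
The voiced uvular stop is [ɢ], so /b/ → [ɢ].

[fɪθəqɢeʐʊ]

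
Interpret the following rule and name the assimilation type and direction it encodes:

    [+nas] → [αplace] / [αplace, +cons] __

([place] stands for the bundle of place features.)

progressive place assimilation

The shared variable α links the value of the place features (abbreviated [place]) on the target to the same value on the neighbouring segment, so place is the feature that assimilates.
Since the environment is written before the underscore, the trigger precedes the target; the direction is progressive.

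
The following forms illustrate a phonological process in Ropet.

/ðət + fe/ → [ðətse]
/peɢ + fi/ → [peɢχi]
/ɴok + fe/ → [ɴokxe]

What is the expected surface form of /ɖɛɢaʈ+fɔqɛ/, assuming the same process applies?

[ɖɛɢaʈʂɔqɛ]

The data show progressive place assimilation: /f/ → [s] after /t/; /f/ → [χ] after /ɢ/; /f/ → [x] after /k/. In each pair only place changes, matching the preceding consonant, while manner and voice stay constant.
/f/ is a voiceless labiodental fricative. The preceding trigger /ʈ/ is retroflex, so /f/ must become retroflex as well.
Changing only its place to retroflex gives [ʂ] — the voiceless retroflex fricative.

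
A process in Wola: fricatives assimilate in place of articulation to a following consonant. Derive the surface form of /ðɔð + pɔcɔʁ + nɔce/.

[ðɔβpɔcɔznɔce]

/ð/ is a voiced dental fricative. The following trigger /p/ is bilabial, so /ð/ must become bilabial as well.
A voiced bilabial fricative is [β], so the surface segment is [β].
At the second juncture, /ʁ/ likewise becomes [z] adjacent to /n/.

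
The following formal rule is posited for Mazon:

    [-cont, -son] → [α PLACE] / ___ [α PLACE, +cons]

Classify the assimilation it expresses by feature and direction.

The rule copies the place features (abbreviated [PLACE]) from the environment onto the target, so the assimilating feature is place.
Since the environment is written after the underscore, the trigger follows the target; the direction is regressive.

regressive place assimilation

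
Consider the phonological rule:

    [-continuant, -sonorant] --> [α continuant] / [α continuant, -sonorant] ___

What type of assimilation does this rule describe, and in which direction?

The rule copies [continuant] (continuancy) from the environment onto the target stops; since [±continuant] encodes the stop/fricative manner contrast, the assimilating dimension is manner.
The conditioning segment sits to the left of the focus bar, meaning the trigger precedes the segment that changes — progressive assimilation.

progressive manner assimilation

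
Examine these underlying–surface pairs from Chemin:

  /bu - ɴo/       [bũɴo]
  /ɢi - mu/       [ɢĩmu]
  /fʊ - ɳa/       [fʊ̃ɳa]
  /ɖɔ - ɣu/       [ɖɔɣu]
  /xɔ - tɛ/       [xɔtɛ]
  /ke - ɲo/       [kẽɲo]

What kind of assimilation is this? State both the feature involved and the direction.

regressive nasality assimilation (vowel nasalisation)

The vowel /u/ surfaces as nasalised [ũ] next to the following nasal /ɴ/ — it has acquired the [+nasal] feature of its neighbour.
Likewise in the remaining data: /i/ → [ĩ] before /m/; /ʊ/ → [ʊ̃] before /ɳ/; /e/ → [ẽ] before /ɲ/ — each time a vowel is nasalised next to a following nasal.
No change occurs in [ɖɔɣu], [xɔtɛ] because the vowel at the boundary is adjacent to an oral consonant, not a nasal (/ɔ/ next to /ɣ/; /ɔ/ next to /t/).
Because the conditioning nasal is to the right of the vowel that changes, the process is regressive (anticipatory).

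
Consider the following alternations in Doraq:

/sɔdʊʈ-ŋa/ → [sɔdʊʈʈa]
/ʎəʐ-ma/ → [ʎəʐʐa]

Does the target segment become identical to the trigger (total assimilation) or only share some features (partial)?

Comparing underlying and surface forms, /ŋ/ → [ʈ] is the alternation; the neighbouring /ʈ/ is constant.
The output [ʈ] is identical to the trigger /ʈ/ — every feature (place, manner, voicing) has been copied — so this is total assimilation.
The other form behaves the same way: /m/ → [ʐ] after /ʐ/ — in each case the output is a copy of the preceding consonant.

total assimilation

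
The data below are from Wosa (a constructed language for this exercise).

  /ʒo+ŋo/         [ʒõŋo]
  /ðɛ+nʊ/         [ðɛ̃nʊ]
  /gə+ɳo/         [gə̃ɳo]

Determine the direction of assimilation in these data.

regressive

The vowel /o/ surfaces as nasalised [õ] next to the following nasal /ŋ/ — it has acquired the [+nasal] feature of its neighbour.
Likewise in the remaining data: /ɛ/ → [ɛ̃] before /n/; /ə/ → [ə̃] before /ɳ/ — each time a vowel is nasalised next to a following nasal.
Because the conditioning nasal is to the right of the vowel that changes, the process is regressive (anticipatory).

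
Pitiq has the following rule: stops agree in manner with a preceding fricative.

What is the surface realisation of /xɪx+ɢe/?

/ɢ/ is a voiced uvular stop. The preceding trigger /x/ is a fricative, so /ɢ/ must become a fricative as well.
A voiced uvular fricative is [ʁ], so the surface segment is [ʁ].

[xɪxʁe]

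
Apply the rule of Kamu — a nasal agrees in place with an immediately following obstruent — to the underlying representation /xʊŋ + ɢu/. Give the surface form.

[xʊɴɢu]

/ŋ/ is a voiced velar nasal. The following trigger /ɢ/ is uvular, so /ŋ/ must become uvular as well.
A voiced uvular nasal is [ɴ], so the surface segment is [ɴ].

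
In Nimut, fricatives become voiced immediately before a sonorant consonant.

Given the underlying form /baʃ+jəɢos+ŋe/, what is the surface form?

/ʃ/ is a voiceless postalveolar fricative. The following trigger /j/ is voiced, so /ʃ/ must become voiced as well.
A voiced postalveolar fricative is [ʒ], so the surface segment is [ʒ].
The same rule applies at the second boundary: /s/ → [z] next to /ŋ/.

[baʒjəɢozŋe]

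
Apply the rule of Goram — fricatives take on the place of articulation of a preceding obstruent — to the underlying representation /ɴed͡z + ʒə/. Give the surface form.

[ɴed͡zzə]

The rule targets /ʒ/ (voiced postalveolar fricative), which sits after the trigger /d͡z/ (alveolar).
The voiced alveolar fricative is [z], so /ʒ/ → [z].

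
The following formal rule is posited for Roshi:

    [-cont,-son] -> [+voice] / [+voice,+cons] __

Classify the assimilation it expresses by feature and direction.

The target ([-cont,-son], stops) acquires [+voice] next to a voiced consonant ([+voice,+cons]) — it takes on the voicing of its neighbour, so the feature that spreads is voicing.
Since the environment is written before the underscore, the trigger precedes the target; the direction is progressive.

progressive voicing assimilation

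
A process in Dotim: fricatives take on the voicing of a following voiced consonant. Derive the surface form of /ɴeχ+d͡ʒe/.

[ɴeʁd͡ʒe]

The rule targets /χ/ (voiceless uvular fricative), which sits before the trigger /d͡ʒ/ (voiced).
Changing only its voicing to voiced gives [ʁ] — the voiced uvular fricative.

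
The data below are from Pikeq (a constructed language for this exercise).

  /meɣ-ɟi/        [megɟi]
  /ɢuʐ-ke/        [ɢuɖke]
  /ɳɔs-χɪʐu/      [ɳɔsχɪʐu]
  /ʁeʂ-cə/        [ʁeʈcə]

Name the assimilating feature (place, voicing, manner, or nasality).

manner

The segment that alternates is /ɣ/, which surfaces as [g] when adjacent to /ɟ/.
/ɣ/ is a fricative while /ɟ/ is a stop; the output [g] is a stop, matching the trigger — so the feature that spreads is manner.
The other alternating forms pattern the same way: /ʐ/ → [ɖ] before /k/ (fricative → stop, matching a stop); /ʂ/ → [ʈ] before /c/ (fricative → stop, matching a stop) — only manner changes, and always toward the following segment.
Nothing changes in [ɳɔsχɪʐu]: there the adjacent consonants already agree in manner (/s/ and /χ/ are both fricatives), so this form is consistent with the same rule.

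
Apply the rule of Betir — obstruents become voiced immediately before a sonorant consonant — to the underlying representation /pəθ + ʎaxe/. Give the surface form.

[pəðʎaxe]

/θ/ is a voiceless dental fricative. The following trigger /ʎ/ is voiced, so /θ/ must become voiced as well.
A voiced dental fricative is [ð], so the surface segment is [ð].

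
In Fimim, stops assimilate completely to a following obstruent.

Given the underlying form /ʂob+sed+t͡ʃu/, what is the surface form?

/b/ is the segment targeted by the rule; it sits immediately before /s/, so it assimilates completely and surfaces as [s].
At the second juncture, /d/ likewise becomes [t͡ʃ] adjacent to /t͡ʃ/.

[ʂosset͡ʃt͡ʃu]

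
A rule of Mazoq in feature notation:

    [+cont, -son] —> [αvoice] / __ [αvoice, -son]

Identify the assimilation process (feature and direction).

The rule copies [voice] from the environment onto the target, so the assimilating feature is voicing.
The conditioning segment sits to the right of the focus bar, meaning the trigger follows the segment that changes — regressive assimilation.

regressive voicing assimilation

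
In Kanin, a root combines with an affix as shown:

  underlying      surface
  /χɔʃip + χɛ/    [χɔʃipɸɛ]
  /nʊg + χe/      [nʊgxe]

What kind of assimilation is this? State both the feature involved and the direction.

progressive place assimilation

The segment that alternates is /χ/, which surfaces as [ɸ] when adjacent to /p/.
/χ/ is uvular while /p/ is bilabial; the output [ɸ] is bilabial, matching the trigger — so the feature that spreads is place.
Manner and voice are unchanged, so the assimilation is partial, not total.
Checking the remaining alternation: /χ/ → [x] after /g/ (uvular → velar, matching velar) — only place changes, and always toward the preceding segment.
Since the segment that changes follows the conditioning segment, the assimilation is progressive.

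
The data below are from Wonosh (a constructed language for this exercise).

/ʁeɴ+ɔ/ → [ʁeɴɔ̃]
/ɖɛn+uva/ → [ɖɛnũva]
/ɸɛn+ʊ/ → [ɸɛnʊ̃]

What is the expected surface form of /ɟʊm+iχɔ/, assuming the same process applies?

[ɟʊmĩχɔ]

The data show progressive nasality assimilation (vowel nasalisation): /ɔ/ → [ɔ̃] after /ɴ/; /u/ → [ũ] after /n/; /ʊ/ → [ʊ̃] after /n/ — a vowel is nasalised by an immediately preceding nasal consonant.
The vowel /i/ is adjacent to the preceding nasal /m/, so it acquires [+nasal] and surfaces as [ĩ].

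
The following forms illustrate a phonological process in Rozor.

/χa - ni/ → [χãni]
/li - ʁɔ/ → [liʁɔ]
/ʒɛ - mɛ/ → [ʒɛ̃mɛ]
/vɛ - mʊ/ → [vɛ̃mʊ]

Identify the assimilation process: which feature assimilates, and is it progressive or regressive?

The vowel /a/ surfaces as nasalised [ã] next to the following nasal /n/ — it has acquired the [+nasal] feature of its neighbour.
Likewise in the remaining data: /ɛ/ → [ɛ̃] before /m/ — each time a vowel is nasalised next to a following nasal.
No change occurs in [liʁɔ] because the vowel at the boundary is adjacent to an oral consonant, not a nasal (/i/ next to /ʁ/).
Because the conditioning nasal is to the right of the vowel that changes, the process is regressive (anticipatory).

regressive nasality assimilation (vowel nasalisation)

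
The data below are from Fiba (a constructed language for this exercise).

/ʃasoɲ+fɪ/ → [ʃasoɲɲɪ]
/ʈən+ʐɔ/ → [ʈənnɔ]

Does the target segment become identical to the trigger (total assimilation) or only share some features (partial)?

Underlying /f/ is realised as [ɲ] next to /ɲ/; /ɲ/ itself does not change.
The output [ɲ] is identical to the trigger /ɲ/ — every feature (place, manner, voicing) has been copied — so this is total assimilation.
The remaining alternation confirms this: /ʐ/ → [n] after /n/ — in each case the output is a copy of the preceding consonant.

total assimilation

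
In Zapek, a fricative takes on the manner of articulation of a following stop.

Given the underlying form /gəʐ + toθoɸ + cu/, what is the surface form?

[gəɖtoθopcu]

/ʐ/ is a voiced retroflex fricative. The following trigger /t/ is a stop, so /ʐ/ must become a stop as well.
Changing only its manner to stop gives [ɖ] — the voiced retroflex stop.
The same rule applies at the second boundary: /ɸ/ → [p] next to /c/.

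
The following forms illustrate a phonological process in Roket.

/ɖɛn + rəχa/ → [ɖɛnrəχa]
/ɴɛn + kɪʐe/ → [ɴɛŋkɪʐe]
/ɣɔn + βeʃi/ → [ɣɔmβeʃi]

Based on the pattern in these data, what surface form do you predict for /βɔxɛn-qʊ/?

[βɔxɛɴqʊ]

The data show regressive place assimilation: /n/ → [ŋ] before /k/; /n/ → [m] before /β/. In each pair only place changes, matching the following consonant, while manner and voice stay constant.
No alternation appears in [ɖɛnrəχa]: there the adjacent consonants already agree in place (/n/ and /r/ are both alveolar), so this form is consistent with the same rule.
The rule targets /n/ (voiced alveolar nasal), which sits before the trigger /q/ (uvular).
A voiced uvular nasal is [ɴ], so the surface segment is [ɴ].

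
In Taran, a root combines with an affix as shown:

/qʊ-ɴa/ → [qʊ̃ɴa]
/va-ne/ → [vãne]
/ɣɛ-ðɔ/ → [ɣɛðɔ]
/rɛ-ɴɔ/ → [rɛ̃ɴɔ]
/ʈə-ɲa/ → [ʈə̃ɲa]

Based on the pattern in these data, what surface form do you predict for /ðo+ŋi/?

The data show regressive nasality assimilation (vowel nasalisation): /ʊ/ → [ʊ̃] before /ɴ/; /a/ → [ã] before /n/; /ɛ/ → [ɛ̃] before /ɴ/; /ə/ → [ə̃] before /ɲ/ — a vowel is nasalised by an immediately following nasal consonant.
No change occurs in [ɣɛðɔ] because the vowel at the boundary is adjacent to an oral consonant, not a nasal (/ɛ/ next to /ð/).
/o/ sits next to the nasal /ŋ/ and is therefore nasalised to [õ].

[ðõŋi]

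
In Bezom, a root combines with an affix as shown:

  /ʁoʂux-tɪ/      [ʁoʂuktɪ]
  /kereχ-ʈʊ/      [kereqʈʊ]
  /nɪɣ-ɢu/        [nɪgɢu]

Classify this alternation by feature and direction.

regressive manner assimilation

The segment that alternates is /x/, which surfaces as [k] when adjacent to /t/.
/x/ is a fricative while /t/ is a stop; the output [k] is a stop, matching the trigger — so the feature that spreads is manner.
Place and voice are unchanged, so the assimilation is partial, not total.
The other alternating forms pattern the same way: /χ/ → [q] before /ʈ/ (fricative → stop, matching a stop); /ɣ/ → [g] before /ɢ/ (fricative → stop, matching a stop) — only manner changes, and always toward the following segment.
The trigger is the following segment, so the direction is regressive (anticipatory).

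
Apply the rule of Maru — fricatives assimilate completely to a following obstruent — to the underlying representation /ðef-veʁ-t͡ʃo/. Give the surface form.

[ðevvet͡ʃt͡ʃo]

/f/ is the segment targeted by the rule; it sits immediately before /v/, so it assimilates completely and surfaces as [v].
At the second juncture, /ʁ/ likewise becomes [t͡ʃ] adjacent to /t͡ʃ/.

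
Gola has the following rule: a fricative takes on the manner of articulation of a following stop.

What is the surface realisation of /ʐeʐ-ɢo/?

[ʐeɖɢo]

/ʐ/ is a voiced retroflex fricative. The following trigger /ɢ/ is a stop, so /ʐ/ must become a stop as well.
A voiced retroflex stop is [ɖ], so the surface segment is [ɖ].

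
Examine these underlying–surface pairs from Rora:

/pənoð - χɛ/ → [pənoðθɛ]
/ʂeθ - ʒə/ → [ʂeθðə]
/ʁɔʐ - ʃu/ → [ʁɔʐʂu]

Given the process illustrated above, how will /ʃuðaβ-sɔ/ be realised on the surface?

[ʃuðaβɸɔ]

The data show progressive place assimilation: /χ/ → [θ] after /ð/; /ʒ/ → [ð] after /θ/; /ʃ/ → [ʂ] after /ʐ/. In each pair only place changes, matching the preceding consonant, while manner and voice stay constant.
The rule targets /s/ (voiceless alveolar fricative), which sits after the trigger /β/ (bilabial).
A voiceless bilabial fricative is [ɸ], so the surface segment is [ɸ].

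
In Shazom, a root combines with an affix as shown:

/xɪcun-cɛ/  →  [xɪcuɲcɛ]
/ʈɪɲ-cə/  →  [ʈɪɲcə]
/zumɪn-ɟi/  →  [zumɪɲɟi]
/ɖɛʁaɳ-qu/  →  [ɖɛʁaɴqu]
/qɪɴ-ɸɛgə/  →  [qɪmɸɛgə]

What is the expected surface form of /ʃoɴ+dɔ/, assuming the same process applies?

The data show regressive place assimilation: /n/ → [ɲ] before /c/; /n/ → [ɲ] before /ɟ/; /ɳ/ → [ɴ] before /q/; /ɴ/ → [m] before /ɸ/. In each pair only place changes, matching the following consonant, while manner and voice stay constant.
No alternation appears in [ʈɪɲcə]: there the adjacent consonants already agree in place (/ɲ/ and /c/ are both palatal), so this form is consistent with the same rule.
/ɴ/ is a voiced uvular nasal. The following trigger /d/ is alveolar, so /ɴ/ must become alveolar as well.
Changing only its place to alveolar gives [n] — the voiced alveolar nasal.

[ʃondɔ]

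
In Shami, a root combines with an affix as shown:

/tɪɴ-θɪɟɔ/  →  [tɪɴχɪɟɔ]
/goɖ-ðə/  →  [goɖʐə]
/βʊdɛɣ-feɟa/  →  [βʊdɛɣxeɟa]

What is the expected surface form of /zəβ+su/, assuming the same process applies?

The data show progressive place assimilation: /θ/ → [χ] after /ɴ/; /ð/ → [ʐ] after /ɖ/; /f/ → [x] after /ɣ/. In each pair only place changes, matching the preceding consonant, while manner and voice stay constant.
/s/ is a voiceless alveolar fricative. The preceding trigger /β/ is bilabial, so /s/ must become bilabial as well.
Changing only its place to bilabial gives [ɸ] — the voiceless bilabial fricative.

[zəβɸu]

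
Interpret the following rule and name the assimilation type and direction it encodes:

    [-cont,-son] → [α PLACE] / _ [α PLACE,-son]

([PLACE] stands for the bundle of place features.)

regressive place assimilation

The shared variable α links the value of the place features (abbreviated [PLACE]) on the target to the same value on the neighbouring segment, so place is the feature that assimilates.
The conditioning segment sits to the right of the focus bar, meaning the trigger follows the segment that changes — regressive assimilation.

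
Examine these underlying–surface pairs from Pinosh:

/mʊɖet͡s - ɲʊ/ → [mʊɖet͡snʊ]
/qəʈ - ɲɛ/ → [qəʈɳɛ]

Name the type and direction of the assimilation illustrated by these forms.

The segment that alternates is /ɲ/, which surfaces as [n] when adjacent to /t͡s/.
The change palatal → alveolar matches the place of the preceding /t͡s/, identifying this as place assimilation.
Manner and voice are unchanged, so the assimilation is partial, not total.
Checking the remaining alternation: /ɲ/ → [ɳ] after /ʈ/ (palatal → retroflex, matching retroflex) — only place changes, and always toward the preceding segment.
The trigger is the preceding segment, so the direction is progressive (perseverative).

progressive place assimilation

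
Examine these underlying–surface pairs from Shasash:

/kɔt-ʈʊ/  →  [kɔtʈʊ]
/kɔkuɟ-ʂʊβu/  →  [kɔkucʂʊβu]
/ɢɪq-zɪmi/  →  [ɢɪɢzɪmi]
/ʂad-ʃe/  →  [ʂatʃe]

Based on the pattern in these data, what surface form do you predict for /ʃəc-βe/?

[ʃəɟβe]

The data show regressive voicing assimilation: /ɟ/ → [c] before /ʂ/; /q/ → [ɢ] before /z/; /d/ → [t] before /ʃ/. In each pair only voicing changes, matching the following consonant, while place and manner stay constant.
No alternation appears in [kɔtʈʊ]: there the adjacent consonants already agree in voicing (/t/ and /ʈ/ are both voiceless), so this form is consistent with the same rule.
The rule targets /c/ (voiceless palatal stop), which sits before the trigger /β/ (voiced).
Changing only its voicing to voiced gives [ɟ] — the voiced palatal stop.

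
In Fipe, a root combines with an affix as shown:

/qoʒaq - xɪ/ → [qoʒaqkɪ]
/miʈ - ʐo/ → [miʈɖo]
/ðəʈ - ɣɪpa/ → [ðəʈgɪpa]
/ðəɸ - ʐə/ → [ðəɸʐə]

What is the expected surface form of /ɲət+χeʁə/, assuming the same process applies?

The data show progressive manner assimilation: /x/ → [k] after /q/; /ʐ/ → [ɖ] after /ʈ/; /ɣ/ → [g] after /ʈ/. In each pair only manner changes, matching the preceding consonant, while place and voice stay constant.
No alternation appears in [ðəɸʐə]: there the adjacent consonants already agree in manner (/ʐ/ and /ɸ/ are both fricatives), so this form is consistent with the same rule.
/χ/ is a voiceless uvular fricative. The preceding trigger /t/ is a stop, so /χ/ must become a stop as well.
Changing only its manner to stop gives [q] — the voiceless uvular stop.

[ɲətqeʁə]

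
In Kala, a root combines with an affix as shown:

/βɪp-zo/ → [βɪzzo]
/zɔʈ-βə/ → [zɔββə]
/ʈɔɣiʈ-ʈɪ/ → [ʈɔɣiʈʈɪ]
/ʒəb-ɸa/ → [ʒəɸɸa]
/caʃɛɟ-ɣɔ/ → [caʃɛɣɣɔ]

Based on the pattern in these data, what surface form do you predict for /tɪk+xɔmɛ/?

The data show regressive total assimilation (/p/ → [z] before /z/; /ʈ/ → [β] before /β/; /b/ → [ɸ] before /ɸ/; /ɟ/ → [ɣ] before /ɣ/): in every case the target segment becomes identical to its following neighbour, copying more than a single feature.
In [ʈɔɣiʈʈɪ] the two consonants at the boundary are already identical (/ʈ/ + /ʈ/), so the rule applies vacuously and nothing changes.
/k/ is the segment targeted by the rule; it sits immediately before /x/, so it assimilates completely and surfaces as [x].

[tɪxxɔmɛ]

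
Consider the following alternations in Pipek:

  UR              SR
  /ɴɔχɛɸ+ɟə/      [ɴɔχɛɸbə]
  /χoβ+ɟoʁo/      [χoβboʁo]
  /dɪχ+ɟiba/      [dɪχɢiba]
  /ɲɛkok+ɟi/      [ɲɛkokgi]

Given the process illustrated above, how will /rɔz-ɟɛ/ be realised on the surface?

The data show progressive place assimilation: /ɟ/ → [b] after /ɸ/; /ɟ/ → [b] after /β/; /ɟ/ → [ɢ] after /χ/; /ɟ/ → [g] after /k/. In each pair only place changes, matching the preceding consonant, while manner and voice stay constant.
The rule targets /ɟ/ (voiced palatal stop), which sits after the trigger /z/ (alveolar).
Changing only its place to alveolar gives [d] — the voiced alveolar stop.

[rɔzdɛ]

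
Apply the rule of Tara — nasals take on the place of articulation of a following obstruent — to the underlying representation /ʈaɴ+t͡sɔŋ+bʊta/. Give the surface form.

/ɴ/ is a voiced uvular nasal. The following trigger /t͡s/ is alveolar, so /ɴ/ must become alveolar as well.
The voiced alveolar nasal is [n], so /ɴ/ → [n].
At the second juncture, /ŋ/ likewise becomes [m] adjacent to /b/.

[ʈant͡sɔmbʊta]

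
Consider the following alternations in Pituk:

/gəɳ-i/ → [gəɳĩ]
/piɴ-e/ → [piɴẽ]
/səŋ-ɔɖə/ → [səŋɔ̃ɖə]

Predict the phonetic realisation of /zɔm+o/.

The data show progressive nasality assimilation (vowel nasalisation): /i/ → [ĩ] after /ɳ/; /e/ → [ẽ] after /ɴ/; /ɔ/ → [ɔ̃] after /ŋ/ — a vowel is nasalised by an immediately preceding nasal consonant.
The vowel /o/ is adjacent to the preceding nasal /m/, so it acquires [+nasal] and surfaces as [õ].

[zɔmõ]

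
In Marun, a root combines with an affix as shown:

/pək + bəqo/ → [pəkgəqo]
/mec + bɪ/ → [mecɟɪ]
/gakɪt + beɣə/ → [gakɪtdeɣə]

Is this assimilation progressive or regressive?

The segment that alternates is /b/, which surfaces as [g] when adjacent to /k/.
/b/ is bilabial while /k/ is velar; the output [g] is velar, matching the trigger — so the feature that spreads is place.
The same holds elsewhere in the data: /b/ → [ɟ] after /c/ (bilabial → palatal, matching palatal); /b/ → [d] after /t/ (bilabial → alveolar, matching alveolar) — only place changes, and always toward the preceding segment.
The trigger is the preceding segment, so the direction is progressive (perseverative).

progressive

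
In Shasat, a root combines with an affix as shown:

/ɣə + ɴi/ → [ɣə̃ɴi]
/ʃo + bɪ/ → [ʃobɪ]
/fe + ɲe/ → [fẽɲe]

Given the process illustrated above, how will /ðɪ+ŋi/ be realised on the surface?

The data show regressive nasality assimilation (vowel nasalisation): /ə/ → [ə̃] before /ɴ/; /e/ → [ẽ] before /ɲ/ — a vowel is nasalised by an immediately following nasal consonant.
No change occurs in [ʃobɪ] because the vowel at the boundary is adjacent to an oral consonant, not a nasal (/o/ next to /b/).
The vowel /ɪ/ is adjacent to the following nasal /ŋ/, so it acquires [+nasal] and surfaces as [ɪ̃].

[ðɪ̃ŋi]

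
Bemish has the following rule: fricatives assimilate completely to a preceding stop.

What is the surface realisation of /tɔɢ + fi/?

[tɔɢɢi]

/f/ is the segment targeted by the rule; it sits immediately after /ɢ/, so it assimilates completely and surfaces as [ɢ].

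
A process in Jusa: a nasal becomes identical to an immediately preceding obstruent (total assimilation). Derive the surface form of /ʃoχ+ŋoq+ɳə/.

[ʃoχχoqqə]

/ŋ/ is the segment targeted by the rule; it sits immediately after /χ/, so it assimilates completely and surfaces as [χ].
At the second juncture, /ɳ/ likewise becomes [q] adjacent to /q/.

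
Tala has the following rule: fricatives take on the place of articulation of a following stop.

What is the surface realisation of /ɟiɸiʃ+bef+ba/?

The rule targets /ʃ/ (voiceless postalveolar fricative), which sits before the trigger /b/ (bilabial).
Changing only its place to bilabial gives [ɸ] — the voiceless bilabial fricative.
The same rule applies at the second boundary: /f/ → [ɸ] next to /b/.

[ɟiɸiɸbeɸba]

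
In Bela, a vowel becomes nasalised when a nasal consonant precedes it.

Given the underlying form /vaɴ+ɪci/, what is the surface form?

[vaɴɪ̃ci]

/ɪ/ sits next to the nasal /ɴ/ and is therefore nasalised to [ɪ̃].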